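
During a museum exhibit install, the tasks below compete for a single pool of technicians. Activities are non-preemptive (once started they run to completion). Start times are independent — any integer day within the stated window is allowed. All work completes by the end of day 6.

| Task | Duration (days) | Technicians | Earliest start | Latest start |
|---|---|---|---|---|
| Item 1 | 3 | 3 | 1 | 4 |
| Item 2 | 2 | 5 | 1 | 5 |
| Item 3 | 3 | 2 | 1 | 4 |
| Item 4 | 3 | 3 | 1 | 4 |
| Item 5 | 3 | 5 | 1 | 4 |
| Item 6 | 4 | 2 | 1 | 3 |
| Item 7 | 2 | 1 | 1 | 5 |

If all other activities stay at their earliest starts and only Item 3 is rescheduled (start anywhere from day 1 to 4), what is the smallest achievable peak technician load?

19

Item 3@1: d1:21  d2:21  d3:15  d4:2  d5:0  d6:0 → peak 21
Item 3@2: d1:19  d2:21  d3:15  d4:4  d5:0  d6:0 → peak 21
Item 3@3: d1:19  d2:19  d3:15  d4:4  d5:2  d6:0 → peak 19
Item 3@4: d1:19  d2:19  d3:13  d4:4  d5:2  d6:2 → peak 19
Best is Item 3@3, peak 19.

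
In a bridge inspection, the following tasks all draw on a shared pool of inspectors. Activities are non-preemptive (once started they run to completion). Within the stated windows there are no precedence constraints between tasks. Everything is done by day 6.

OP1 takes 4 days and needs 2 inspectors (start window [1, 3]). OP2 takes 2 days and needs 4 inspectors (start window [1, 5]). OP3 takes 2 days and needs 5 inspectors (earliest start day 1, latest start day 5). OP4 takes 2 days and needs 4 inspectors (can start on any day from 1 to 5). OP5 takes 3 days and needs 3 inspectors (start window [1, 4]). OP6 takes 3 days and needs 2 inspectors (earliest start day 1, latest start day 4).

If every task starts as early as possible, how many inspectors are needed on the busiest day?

20

Early-start schedule: OP1@1, OP2@1, OP3@1, OP4@1, OP5@1, OP6@1.
Load per day: day 1: 20, day 2: 20, day 3: 7, day 4: 2, day 5: 0, day 6: 0.
Peak is 20.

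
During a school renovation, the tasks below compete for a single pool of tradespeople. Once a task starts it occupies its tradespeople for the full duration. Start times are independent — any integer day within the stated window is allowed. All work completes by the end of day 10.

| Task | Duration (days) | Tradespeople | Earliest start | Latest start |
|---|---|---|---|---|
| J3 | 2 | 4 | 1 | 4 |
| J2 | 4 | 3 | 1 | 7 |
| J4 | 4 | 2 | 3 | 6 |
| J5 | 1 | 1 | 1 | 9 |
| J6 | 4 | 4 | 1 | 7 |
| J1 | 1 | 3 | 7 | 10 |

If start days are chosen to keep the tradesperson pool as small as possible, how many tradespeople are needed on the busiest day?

6

Early-start (J3@1, J2@1, J4@3, J5@1, J6@1, J1@7) gives peak 12: d1:12  d2:11  d3:9  d4:9  d5:2  d6:2  d7:3  d8:0  d9:0  d10:0.
Shift J2→7, J6→3.
Schedule J3@1, J2@7, J4@3, J5@1, J6@3, J1@7: d1:5  d2:4  d3:6  d4:6  d5:6  d6:6  d7:6  d8:3  d9:3  d10:3 — peak 6.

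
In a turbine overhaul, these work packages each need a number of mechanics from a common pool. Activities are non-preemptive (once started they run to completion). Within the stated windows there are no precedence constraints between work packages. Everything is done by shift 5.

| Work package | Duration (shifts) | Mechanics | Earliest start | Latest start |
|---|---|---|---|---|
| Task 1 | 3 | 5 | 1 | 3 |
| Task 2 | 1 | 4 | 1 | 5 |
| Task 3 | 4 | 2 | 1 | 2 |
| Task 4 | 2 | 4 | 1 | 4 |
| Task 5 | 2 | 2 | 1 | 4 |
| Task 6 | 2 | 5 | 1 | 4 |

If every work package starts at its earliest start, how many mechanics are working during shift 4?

2

At early start, shift 4 has: Task 3.
Demand: 2 = 2.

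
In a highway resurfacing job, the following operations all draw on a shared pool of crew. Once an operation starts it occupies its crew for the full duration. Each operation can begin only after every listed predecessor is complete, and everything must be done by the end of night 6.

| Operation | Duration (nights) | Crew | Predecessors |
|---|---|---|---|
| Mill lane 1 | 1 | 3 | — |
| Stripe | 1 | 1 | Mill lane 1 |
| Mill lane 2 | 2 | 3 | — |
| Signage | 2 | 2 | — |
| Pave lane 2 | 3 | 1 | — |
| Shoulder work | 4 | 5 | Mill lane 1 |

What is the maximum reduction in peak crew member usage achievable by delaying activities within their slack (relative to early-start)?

5

Early-start peak: n1:9  n2:12  n3:6  n4:5  n5:5  n6:0 ⇒ 12.
Leveled (Mill lane 1@1, Stripe@2, Mill lane 2@1, Signage@2, Pave lane 2@4, Shoulder work@3): n1:6  n2:6  n3:7  n4:6  n5:6  n6:6 ⇒ 7.
Reduction 12 − 7 = 5.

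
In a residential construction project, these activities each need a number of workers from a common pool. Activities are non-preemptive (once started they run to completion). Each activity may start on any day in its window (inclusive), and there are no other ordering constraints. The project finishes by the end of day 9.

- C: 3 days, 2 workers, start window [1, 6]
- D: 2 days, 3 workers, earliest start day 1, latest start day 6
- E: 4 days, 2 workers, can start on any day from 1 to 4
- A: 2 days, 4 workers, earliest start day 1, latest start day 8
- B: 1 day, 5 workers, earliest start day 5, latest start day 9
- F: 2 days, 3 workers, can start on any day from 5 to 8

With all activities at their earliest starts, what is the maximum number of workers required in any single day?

11

Early-start schedule: C@1, D@1, E@1, A@1, B@5, F@5.
Load per day: day 1: 11, day 2: 11, day 3: 4, day 4: 2, day 5: 8, day 6: 3, day 7: 0, day 8: 0, day 9: 0.
Peak is 11.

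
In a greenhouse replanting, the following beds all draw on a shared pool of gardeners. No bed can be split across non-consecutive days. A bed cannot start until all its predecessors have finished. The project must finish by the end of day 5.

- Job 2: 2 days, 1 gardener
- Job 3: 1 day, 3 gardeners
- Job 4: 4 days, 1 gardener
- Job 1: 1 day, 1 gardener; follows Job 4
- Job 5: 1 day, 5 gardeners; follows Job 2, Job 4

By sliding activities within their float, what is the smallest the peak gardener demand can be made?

Schedule Job 2@1, Job 3@1, Job 4@1, Job 1@5, Job 5@5: d1:5  d2:2  d3:1  d4:1  d5:6 — peak 6.
No arrangement of the 15 feasible schedules does better.

6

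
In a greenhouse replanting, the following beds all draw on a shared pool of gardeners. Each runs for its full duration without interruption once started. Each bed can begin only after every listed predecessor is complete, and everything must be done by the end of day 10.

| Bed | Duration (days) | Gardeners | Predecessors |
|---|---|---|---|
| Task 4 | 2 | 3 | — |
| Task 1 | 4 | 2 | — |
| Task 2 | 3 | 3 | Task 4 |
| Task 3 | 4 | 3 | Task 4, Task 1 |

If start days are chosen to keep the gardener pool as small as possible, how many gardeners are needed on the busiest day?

5

Early-start (Task 4@1, Task 1@1, Task 2@3, Task 3@5) gives peak 6: d1:5  d2:5  d3:5  d4:5  d5:6  d6:3  d7:3  d8:3  d9:0  d10:0.
Shift Task 3→6.
Schedule Task 4@1, Task 1@1, Task 2@3, Task 3@6: d1:5  d2:5  d3:5  d4:5  d5:3  d6:3  d7:3  d8:3  d9:3  d10:0 — peak 5.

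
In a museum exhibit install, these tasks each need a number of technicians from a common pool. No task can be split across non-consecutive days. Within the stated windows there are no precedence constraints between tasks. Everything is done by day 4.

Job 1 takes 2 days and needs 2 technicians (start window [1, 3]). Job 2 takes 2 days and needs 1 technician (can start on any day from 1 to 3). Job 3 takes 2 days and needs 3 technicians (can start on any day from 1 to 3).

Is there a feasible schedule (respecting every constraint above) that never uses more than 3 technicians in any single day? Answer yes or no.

Schedule Job 1@1, Job 2@1, Job 3@3: d1:3  d2:3  d3:3  d4:3 — peak 3 ≤ 3.

yes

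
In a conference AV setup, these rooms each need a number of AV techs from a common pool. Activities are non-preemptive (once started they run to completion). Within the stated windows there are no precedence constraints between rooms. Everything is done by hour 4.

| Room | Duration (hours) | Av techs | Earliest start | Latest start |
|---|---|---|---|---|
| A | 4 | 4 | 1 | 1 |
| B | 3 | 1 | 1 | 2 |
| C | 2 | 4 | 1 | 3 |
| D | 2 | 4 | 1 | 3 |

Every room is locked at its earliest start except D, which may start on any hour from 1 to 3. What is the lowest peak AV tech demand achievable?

9

D@1: h1:13  h2:13  h3:5  h4:4 → peak 13
D@2: h1:9  h2:13  h3:9  h4:4 → peak 13
D@3: h1:9  h2:9  h3:9  h4:8 → peak 9
Best is D@3, peak 9.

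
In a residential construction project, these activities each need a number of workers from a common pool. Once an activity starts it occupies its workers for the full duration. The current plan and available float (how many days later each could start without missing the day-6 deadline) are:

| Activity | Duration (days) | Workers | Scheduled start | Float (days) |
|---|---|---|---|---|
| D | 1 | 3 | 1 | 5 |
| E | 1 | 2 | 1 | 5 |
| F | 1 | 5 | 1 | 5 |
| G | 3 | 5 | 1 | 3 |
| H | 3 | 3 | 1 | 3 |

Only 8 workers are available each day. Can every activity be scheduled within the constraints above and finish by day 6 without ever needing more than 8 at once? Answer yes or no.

yes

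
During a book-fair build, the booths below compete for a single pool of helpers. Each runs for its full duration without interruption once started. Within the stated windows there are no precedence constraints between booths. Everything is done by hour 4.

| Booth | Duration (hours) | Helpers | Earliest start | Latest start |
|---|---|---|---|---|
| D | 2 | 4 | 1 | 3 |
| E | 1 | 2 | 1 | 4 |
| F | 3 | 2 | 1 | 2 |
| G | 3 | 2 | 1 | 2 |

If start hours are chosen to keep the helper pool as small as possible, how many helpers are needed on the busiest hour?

8

Early-start (D@1, E@1, F@1, G@1) gives peak 10: h1:10  h2:8  h3:4  h4:0.
Shift G→2.
Schedule D@1, E@1, F@1, G@2: h1:8  h2:8  h3:4  h4:2 — peak 8.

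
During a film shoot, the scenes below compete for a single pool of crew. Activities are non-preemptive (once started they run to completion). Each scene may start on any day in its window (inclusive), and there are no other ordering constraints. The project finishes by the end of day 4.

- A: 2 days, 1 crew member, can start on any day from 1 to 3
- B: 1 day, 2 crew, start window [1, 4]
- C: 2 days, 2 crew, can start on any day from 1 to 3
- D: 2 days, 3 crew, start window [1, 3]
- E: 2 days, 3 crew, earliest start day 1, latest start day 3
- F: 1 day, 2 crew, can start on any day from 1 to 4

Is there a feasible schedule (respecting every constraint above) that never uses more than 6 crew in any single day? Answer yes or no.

yes

Schedule A@1, B@1, C@1, D@2, E@3, F@4: d1:5  d2:6  d3:6  d4:5 — peak 6 ≤ 6.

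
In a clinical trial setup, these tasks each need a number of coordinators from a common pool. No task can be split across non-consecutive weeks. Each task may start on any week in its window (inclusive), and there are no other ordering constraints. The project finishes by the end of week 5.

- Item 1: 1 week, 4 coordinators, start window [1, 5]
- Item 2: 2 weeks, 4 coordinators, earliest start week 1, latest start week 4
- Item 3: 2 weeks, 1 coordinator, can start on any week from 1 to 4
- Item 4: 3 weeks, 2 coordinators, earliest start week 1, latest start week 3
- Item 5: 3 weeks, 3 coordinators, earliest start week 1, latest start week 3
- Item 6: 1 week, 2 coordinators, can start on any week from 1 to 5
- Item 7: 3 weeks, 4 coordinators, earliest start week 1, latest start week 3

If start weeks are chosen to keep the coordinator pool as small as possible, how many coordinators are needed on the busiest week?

9

Early-start (Item 1@1, Item 2@1, Item 3@1, Item 4@1, Item 5@1, Item 6@1, Item 7@1) gives peak 20: w1:20  w2:14  w3:9  w4:0  w5:0.
Shift Item 4→2, Item 5→3, Item 6→2, Item 7→3.
Schedule Item 1@1, Item 2@1, Item 3@1, Item 4@2, Item 5@3, Item 6@2, Item 7@3: w1:9  w2:9  w3:9  w4:9  w5:7 — peak 9.
Total coordinator-weeks = 43 over 5 weeks ⇒ peak ≥ ⌈43/5⌉ = 9, so 9 is optimal.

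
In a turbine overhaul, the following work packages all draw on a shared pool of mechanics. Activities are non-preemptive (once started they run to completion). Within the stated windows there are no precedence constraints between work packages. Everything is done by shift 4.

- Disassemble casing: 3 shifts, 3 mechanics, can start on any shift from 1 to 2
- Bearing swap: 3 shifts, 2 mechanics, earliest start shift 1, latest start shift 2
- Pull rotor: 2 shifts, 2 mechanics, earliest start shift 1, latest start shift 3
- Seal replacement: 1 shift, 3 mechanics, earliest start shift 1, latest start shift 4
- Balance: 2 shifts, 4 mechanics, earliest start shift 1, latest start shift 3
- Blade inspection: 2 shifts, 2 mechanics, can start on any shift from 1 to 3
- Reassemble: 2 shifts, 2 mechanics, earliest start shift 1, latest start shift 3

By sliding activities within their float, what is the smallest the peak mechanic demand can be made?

11

Early-start (Disassemble casing@1, Bearing swap@1, Pull rotor@1, Seal replacement@1, Balance@1, Blade inspection@1, Reassemble@1) gives peak 18: s1:18  s2:15  s3:5  s4:0.
Shift Seal replacement→4, Blade inspection→3, Reassemble→3.
Schedule Disassemble casing@1, Bearing swap@1, Pull rotor@1, Seal replacement@4, Balance@1, Blade inspection@3, Reassemble@3: s1:11  s2:11  s3:9  s4:7 — peak 11.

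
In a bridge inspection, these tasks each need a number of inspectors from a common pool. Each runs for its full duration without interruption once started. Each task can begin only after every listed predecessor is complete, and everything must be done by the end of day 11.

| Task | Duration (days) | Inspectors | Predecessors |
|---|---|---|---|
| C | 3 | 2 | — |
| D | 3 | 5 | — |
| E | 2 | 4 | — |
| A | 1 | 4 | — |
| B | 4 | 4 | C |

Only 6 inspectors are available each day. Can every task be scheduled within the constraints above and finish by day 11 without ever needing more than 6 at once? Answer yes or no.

Schedule C@1, D@4, E@1, A@3, B@7: d1:6  d2:6  d3:6  d4:5  d5:5  d6:5  d7:4  d8:4  d9:4  d10:4  d11:0 — peak 6 ≤ 6.

yes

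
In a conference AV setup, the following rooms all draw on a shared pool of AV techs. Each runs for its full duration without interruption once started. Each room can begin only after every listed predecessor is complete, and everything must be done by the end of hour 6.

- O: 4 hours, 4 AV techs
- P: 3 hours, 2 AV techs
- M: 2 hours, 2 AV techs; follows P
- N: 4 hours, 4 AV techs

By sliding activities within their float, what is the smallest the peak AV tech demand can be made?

10

Schedule O@1, P@1, M@4, N@1: h1:10  h2:10  h3:10  h4:10  h5:2  h6:0 — peak 10.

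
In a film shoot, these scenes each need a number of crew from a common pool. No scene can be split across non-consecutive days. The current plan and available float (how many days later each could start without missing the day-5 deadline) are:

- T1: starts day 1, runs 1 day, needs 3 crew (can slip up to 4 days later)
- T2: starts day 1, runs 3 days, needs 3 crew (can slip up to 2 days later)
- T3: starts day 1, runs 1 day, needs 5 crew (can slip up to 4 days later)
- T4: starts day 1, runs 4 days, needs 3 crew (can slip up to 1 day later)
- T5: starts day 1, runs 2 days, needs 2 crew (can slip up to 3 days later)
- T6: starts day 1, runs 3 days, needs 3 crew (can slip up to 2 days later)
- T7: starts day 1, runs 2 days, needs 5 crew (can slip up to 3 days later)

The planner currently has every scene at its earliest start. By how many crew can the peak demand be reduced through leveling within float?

13

Early-start peak: d1:24  d2:16  d3:9  d4:3  d5:0 ⇒ 24.
Leveled (T1@1, T2@1, T3@1, T4@2, T5@2, T6@2, T7@4): d1:11  d2:11  d3:11  d4:11  d5:8 ⇒ 11.
Reduction 24 − 11 = 13.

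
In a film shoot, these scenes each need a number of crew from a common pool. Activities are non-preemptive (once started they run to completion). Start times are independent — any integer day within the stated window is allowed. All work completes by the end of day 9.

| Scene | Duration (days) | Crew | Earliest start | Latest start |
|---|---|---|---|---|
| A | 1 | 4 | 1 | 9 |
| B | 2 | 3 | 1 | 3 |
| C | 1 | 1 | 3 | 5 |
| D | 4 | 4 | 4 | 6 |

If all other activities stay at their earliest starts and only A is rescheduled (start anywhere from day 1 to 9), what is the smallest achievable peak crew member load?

A@1: d1:7  d2:3  d3:1  d4:4  d5:4  d6:4  d7:4  d8:0  d9:0 → peak 7
A@2: d1:3  d2:7  d3:1  d4:4  d5:4  d6:4  d7:4  d8:0  d9:0 → peak 7
A@3: d1:3  d2:3  d3:5  d4:4  d5:4  d6:4  d7:4  d8:0  d9:0 → peak 5
A@4: d1:3  d2:3  d3:1  d4:8  d5:4  d6:4  d7:4  d8:0  d9:0 → peak 8
A@5: d1:3  d2:3  d3:1  d4:4  d5:8  d6:4  d7:4  d8:0  d9:0 → peak 8
A@6: d1:3  d2:3  d3:1  d4:4  d5:4  d6:8  d7:4  d8:0  d9:0 → peak 8
A@7: d1:3  d2:3  d3:1  d4:4  d5:4  d6:4  d7:8  d8:0  d9:0 → peak 8
A@8: d1:3  d2:3  d3:1  d4:4  d5:4  d6:4  d7:4  d8:4  d9:0 → peak 4
A@9: d1:3  d2:3  d3:1  d4:4  d5:4  d6:4  d7:4  d8:0  d9:4 → peak 4
Best is A@8, peak 4.

4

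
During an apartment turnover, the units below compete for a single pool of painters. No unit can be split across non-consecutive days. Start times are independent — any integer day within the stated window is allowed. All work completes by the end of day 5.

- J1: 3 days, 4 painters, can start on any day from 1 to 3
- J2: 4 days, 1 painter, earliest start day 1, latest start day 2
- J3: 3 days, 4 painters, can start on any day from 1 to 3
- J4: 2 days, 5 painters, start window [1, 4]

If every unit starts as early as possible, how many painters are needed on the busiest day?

Early-start schedule: J1@1, J2@1, J3@1, J4@1.
Load per day: day 1: 14, day 2: 14, day 3: 9, day 4: 1, day 5: 0.
Peak is 14.

14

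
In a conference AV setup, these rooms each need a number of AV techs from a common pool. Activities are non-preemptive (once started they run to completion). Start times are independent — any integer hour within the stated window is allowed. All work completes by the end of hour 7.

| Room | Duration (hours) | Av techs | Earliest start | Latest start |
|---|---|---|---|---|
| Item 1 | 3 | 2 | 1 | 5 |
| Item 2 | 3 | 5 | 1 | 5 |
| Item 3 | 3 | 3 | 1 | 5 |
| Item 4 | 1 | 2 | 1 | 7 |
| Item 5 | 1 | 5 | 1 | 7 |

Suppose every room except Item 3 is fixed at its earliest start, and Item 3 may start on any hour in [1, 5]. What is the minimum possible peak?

Item 3@1: h1:17  h2:10  h3:10  h4:0  h5:0  h6:0  h7:0 → peak 17
Item 3@2: h1:14  h2:10  h3:10  h4:3  h5:0  h6:0  h7:0 → peak 14
Item 3@3: h1:14  h2:7  h3:10  h4:3  h5:3  h6:0  h7:0 → peak 14
Item 3@4: h1:14  h2:7  h3:7  h4:3  h5:3  h6:3  h7:0 → peak 14
Item 3@5: h1:14  h2:7  h3:7  h4:0  h5:3  h6:3  h7:3 → peak 14
Best is Item 3@2, peak 14.

14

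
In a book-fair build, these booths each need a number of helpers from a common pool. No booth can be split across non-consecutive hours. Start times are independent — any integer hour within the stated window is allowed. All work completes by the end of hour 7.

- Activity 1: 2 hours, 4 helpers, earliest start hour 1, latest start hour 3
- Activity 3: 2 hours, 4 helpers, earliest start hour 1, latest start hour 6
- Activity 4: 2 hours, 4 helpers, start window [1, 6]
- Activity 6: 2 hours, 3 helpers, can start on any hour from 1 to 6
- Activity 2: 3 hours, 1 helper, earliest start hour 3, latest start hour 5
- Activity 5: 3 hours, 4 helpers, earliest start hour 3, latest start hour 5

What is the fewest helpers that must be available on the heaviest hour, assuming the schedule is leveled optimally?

Early-start (Activity 1@1, Activity 3@1, Activity 4@1, Activity 6@1, Activity 2@3, Activity 5@3) gives peak 15: h1:15  h2:15  h3:5  h4:5  h5:5  h6:0  h7:0.
Shift Activity 4→3, Activity 6→3, Activity 5→5.
Schedule Activity 1@1, Activity 3@1, Activity 4@3, Activity 6@3, Activity 2@3, Activity 5@5: h1:8  h2:8  h3:8  h4:8  h5:5  h6:4  h7:4 — peak 8.

8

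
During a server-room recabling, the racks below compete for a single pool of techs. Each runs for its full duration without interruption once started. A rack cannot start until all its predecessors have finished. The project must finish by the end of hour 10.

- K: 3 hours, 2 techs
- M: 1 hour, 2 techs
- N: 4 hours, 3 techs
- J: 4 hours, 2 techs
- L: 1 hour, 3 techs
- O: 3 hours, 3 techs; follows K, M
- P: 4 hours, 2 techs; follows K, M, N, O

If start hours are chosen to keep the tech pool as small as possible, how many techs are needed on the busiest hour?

6

Early-start (K@1, M@1, N@1, J@1, L@1, O@4, P@7) gives peak 12: h1:12  h2:7  h3:7  h4:8  h5:3  h6:3  h7:2  h8:2  h9:2  h10:2.
Shift N→2, J→6, L→10.
Schedule K@1, M@1, N@2, J@6, L@10, O@4, P@7: h1:4  h2:5  h3:5  h4:6  h5:6  h6:5  h7:4  h8:4  h9:4  h10:5 — peak 6.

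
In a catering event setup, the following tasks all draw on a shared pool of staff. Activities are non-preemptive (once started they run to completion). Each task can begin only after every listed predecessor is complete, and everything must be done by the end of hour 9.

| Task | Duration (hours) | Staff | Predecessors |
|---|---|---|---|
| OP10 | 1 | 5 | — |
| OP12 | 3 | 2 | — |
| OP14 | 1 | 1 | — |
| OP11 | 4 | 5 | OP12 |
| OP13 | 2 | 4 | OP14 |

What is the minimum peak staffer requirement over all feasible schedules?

Early-start (OP10@1, OP12@1, OP14@1, OP11@4, OP13@2) gives peak 8: h1:8  h2:6  h3:6  h4:5  h5:5  h6:5  h7:5  h8:0  h9:0.
Shift OP12→2, OP11→5.
Schedule OP10@1, OP12@2, OP14@1, OP11@5, OP13@2: h1:6  h2:6  h3:6  h4:2  h5:5  h6:5  h7:5  h8:5  h9:0 — peak 6.

6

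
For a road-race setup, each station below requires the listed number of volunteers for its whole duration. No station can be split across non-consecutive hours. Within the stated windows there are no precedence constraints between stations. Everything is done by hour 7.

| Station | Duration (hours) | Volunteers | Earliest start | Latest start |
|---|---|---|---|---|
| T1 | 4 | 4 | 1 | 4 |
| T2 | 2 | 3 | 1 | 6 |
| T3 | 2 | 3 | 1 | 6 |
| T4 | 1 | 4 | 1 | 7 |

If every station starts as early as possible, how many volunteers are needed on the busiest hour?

14

Early-start schedule: T1@1, T2@1, T3@1, T4@1.
Load per hour: hour 1: 14, hour 2: 10, hour 3: 4, hour 4: 4, hour 5: 0, hour 6: 0, hour 7: 0.
Peak is 14.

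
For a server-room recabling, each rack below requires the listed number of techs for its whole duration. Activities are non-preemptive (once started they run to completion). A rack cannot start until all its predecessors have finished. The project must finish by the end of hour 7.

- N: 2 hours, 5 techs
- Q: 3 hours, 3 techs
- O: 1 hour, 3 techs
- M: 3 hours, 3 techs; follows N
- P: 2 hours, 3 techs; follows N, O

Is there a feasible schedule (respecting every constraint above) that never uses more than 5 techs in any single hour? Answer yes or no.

Total tech-hours = 37; over 7 hours the average is 37/7 > 5, so some hour must exceed 5.

no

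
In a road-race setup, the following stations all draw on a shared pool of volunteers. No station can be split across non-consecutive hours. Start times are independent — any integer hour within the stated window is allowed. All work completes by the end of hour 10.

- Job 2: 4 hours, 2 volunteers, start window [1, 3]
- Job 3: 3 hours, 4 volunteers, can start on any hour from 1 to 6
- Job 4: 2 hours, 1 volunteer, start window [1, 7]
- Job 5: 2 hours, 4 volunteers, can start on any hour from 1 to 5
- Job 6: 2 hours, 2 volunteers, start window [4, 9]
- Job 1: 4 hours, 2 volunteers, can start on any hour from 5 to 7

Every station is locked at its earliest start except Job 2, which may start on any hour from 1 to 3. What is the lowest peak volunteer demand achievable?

Job 2@1: h1:11  h2:11  h3:6  h4:4  h5:4  h6:2  h7:2  h8:2  h9:0  h10:0 → peak 11
Job 2@2: h1:9  h2:11  h3:6  h4:4  h5:6  h6:2  h7:2  h8:2  h9:0  h10:0 → peak 11
Job 2@3: h1:9  h2:9  h3:6  h4:4  h5:6  h6:4  h7:2  h8:2  h9:0  h10:0 → peak 9
Best is Job 2@3, peak 9.

9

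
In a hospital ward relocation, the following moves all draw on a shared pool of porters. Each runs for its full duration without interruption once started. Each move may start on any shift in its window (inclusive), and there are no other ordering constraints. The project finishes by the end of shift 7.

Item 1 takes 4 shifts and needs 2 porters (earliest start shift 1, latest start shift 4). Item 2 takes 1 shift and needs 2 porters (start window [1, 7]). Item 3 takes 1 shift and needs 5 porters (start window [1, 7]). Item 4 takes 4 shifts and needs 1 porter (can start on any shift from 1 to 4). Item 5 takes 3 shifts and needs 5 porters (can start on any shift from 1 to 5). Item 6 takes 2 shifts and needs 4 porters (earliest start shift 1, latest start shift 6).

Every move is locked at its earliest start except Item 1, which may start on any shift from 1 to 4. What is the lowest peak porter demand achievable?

17

Item 1@1: s1:19  s2:12  s3:8  s4:3  s5:0  s6:0  s7:0 → peak 19
Item 1@2: s1:17  s2:12  s3:8  s4:3  s5:2  s6:0  s7:0 → peak 17
Item 1@3: s1:17  s2:10  s3:8  s4:3  s5:2  s6:2  s7:0 → peak 17
Item 1@4: s1:17  s2:10  s3:6  s4:3  s5:2  s6:2  s7:2 → peak 17
Best is Item 1@2, peak 17.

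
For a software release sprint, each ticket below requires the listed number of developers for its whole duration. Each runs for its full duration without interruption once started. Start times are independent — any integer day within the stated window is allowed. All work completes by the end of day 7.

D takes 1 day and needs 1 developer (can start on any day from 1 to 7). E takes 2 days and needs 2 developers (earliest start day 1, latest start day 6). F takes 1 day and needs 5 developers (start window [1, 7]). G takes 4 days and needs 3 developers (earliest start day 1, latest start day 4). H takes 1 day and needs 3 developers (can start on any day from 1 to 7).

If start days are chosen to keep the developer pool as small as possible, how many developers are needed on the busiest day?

Early-start (D@1, E@1, F@1, G@1, H@1) gives peak 14: d1:14  d2:5  d3:3  d4:3  d5:0  d6:0  d7:0.
Shift F→3, G→4, H→2.
Schedule D@1, E@1, F@3, G@4, H@2: d1:3  d2:5  d3:5  d4:3  d5:3  d6:3  d7:3 — peak 5.

5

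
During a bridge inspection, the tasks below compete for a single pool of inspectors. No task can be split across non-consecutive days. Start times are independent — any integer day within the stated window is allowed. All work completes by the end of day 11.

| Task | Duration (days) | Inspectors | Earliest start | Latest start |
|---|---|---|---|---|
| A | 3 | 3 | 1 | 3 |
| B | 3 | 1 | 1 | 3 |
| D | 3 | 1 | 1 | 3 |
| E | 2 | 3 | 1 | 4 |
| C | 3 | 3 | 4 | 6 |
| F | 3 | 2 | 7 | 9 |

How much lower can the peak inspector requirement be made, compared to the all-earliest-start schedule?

Early-start peak: d1:8  d2:8  d3:5  d4:3  d5:3  d6:3  d7:2  d8:2  d9:2  d10:0  d11:0 ⇒ 8.
Leveled (A@1, B@1, D@1, E@4, C@6, F@7): d1:5  d2:5  d3:5  d4:3  d5:3  d6:3  d7:5  d8:5  d9:2  d10:0  d11:0 ⇒ 5.
Reduction 8 − 5 = 3.

3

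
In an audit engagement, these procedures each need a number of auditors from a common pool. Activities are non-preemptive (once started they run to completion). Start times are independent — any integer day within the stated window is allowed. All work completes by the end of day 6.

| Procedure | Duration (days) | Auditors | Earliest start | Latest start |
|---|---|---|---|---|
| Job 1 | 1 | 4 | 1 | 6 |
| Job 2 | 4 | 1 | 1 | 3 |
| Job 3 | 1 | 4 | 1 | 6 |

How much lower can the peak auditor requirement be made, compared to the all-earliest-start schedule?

Early-start peak: d1:9  d2:1  d3:1  d4:1  d5:0  d6:0 ⇒ 9.
Leveled (Job 1@1, Job 2@2, Job 3@6): d1:4  d2:1  d3:1  d4:1  d5:1  d6:4 ⇒ 4.
Reduction 9 − 4 = 5.

5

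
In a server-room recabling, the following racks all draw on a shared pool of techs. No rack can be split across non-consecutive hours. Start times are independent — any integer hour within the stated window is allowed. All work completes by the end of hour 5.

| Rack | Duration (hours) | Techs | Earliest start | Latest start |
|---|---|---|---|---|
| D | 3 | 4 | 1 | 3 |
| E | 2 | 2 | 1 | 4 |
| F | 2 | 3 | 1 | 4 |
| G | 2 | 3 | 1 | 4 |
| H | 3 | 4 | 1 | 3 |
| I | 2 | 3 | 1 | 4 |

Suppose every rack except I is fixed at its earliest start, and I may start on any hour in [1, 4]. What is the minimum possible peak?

16

I@1: h1:19  h2:19  h3:8  h4:0  h5:0 → peak 19
I@2: h1:16  h2:19  h3:11  h4:0  h5:0 → peak 19
I@3: h1:16  h2:16  h3:11  h4:3  h5:0 → peak 16
I@4: h1:16  h2:16  h3:8  h4:3  h5:3 → peak 16
Best is I@3, peak 16.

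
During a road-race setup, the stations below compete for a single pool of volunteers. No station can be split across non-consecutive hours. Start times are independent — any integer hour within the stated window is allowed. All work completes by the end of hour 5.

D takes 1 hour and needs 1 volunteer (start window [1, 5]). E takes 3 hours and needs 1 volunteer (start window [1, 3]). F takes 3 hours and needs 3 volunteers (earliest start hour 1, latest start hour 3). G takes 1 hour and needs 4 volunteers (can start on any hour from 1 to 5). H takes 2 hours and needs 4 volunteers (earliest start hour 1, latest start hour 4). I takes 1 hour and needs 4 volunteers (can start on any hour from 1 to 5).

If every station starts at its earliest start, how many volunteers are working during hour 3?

4

At early start, hour 3 has: E, F.
Demand: 1 + 3 = 4.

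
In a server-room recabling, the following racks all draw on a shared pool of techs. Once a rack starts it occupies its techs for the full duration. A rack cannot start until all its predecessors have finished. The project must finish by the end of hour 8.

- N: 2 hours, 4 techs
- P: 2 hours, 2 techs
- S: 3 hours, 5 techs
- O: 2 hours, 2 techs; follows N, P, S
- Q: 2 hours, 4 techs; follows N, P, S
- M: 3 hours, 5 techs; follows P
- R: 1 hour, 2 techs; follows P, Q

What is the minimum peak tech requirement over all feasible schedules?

Early-start (N@1, P@1, S@1, O@4, Q@4, M@3, R@6) gives peak 11: h1:11  h2:11  h3:10  h4:11  h5:11  h6:2  h7:0  h8:0.
Shift P→3, O→7, Q→5, M→5, R→7.
Schedule N@1, P@3, S@1, O@7, Q@5, M@5, R@7: h1:9  h2:9  h3:7  h4:2  h5:9  h6:9  h7:9  h8:2 — peak 9.

9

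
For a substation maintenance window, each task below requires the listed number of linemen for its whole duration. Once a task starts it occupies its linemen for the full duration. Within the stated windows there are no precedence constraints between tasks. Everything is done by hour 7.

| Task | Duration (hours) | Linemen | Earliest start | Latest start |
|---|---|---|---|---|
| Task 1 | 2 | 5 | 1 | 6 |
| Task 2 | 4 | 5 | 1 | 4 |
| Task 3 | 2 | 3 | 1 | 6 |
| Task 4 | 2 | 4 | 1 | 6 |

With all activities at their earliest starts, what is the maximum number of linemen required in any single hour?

17

Early-start schedule: Task 1@1, Task 2@1, Task 3@1, Task 4@1.
Load per hour: hour 1: 17, hour 2: 17, hour 3: 5, hour 4: 5, hour 5: 0, hour 6: 0, hour 7: 0.
Peak is 17.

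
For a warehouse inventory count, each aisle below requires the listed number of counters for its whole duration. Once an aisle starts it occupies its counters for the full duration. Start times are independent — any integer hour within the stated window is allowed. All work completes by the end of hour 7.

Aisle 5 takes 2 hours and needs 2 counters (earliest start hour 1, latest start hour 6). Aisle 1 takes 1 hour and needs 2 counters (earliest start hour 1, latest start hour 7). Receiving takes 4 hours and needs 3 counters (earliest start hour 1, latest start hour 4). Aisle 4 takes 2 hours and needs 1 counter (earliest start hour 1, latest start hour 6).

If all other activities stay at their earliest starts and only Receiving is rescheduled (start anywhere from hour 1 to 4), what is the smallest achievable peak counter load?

Receiving@1: h1:8  h2:6  h3:3  h4:3  h5:0  h6:0  h7:0 → peak 8
Receiving@2: h1:5  h2:6  h3:3  h4:3  h5:3  h6:0  h7:0 → peak 6
Receiving@3: h1:5  h2:3  h3:3  h4:3  h5:3  h6:3  h7:0 → peak 5
Receiving@4: h1:5  h2:3  h3:0  h4:3  h5:3  h6:3  h7:3 → peak 5
Best is Receiving@3, peak 5.

5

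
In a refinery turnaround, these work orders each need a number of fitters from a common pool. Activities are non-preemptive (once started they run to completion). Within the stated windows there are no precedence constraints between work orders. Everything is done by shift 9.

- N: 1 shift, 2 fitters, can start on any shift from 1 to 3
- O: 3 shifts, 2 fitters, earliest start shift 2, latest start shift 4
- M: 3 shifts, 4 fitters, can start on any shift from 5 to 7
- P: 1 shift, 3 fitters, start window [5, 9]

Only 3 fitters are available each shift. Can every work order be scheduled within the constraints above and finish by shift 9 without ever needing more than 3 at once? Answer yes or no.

The minimum achievable peak is 4; 3 < 4, so no feasible schedule stays within the cap.

no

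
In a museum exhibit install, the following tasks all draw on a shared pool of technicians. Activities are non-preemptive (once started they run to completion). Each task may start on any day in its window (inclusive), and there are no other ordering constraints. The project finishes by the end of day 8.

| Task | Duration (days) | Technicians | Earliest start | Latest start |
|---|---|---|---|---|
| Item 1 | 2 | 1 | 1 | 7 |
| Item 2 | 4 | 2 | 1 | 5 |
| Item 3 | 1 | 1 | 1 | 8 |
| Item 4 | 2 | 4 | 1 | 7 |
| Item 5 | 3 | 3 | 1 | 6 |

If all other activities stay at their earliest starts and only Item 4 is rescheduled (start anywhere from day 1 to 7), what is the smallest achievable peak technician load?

7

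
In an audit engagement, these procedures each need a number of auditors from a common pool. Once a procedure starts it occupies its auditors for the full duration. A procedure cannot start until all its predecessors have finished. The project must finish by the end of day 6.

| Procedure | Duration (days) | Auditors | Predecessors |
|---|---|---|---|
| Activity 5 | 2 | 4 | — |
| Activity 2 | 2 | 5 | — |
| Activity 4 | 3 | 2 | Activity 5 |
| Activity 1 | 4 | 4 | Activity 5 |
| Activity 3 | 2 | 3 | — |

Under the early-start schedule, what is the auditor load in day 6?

4

At early start, day 6 has: Activity 1.
Demand: 4 = 4.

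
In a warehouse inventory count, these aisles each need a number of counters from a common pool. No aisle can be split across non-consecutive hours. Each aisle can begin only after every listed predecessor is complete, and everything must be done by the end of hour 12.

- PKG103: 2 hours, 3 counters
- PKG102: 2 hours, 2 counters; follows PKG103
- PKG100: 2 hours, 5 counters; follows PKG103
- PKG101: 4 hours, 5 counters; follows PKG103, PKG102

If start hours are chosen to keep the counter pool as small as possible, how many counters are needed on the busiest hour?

5

Early-start (PKG103@1, PKG102@3, PKG100@3, PKG101@5) gives peak 7: h1:3  h2:3  h3:7  h4:7  h5:5  h6:5  h7:5  h8:5  h9:0  h10:0  h11:0  h12:0.
Shift PKG100→5, PKG101→7.
Schedule PKG103@1, PKG102@3, PKG100@5, PKG101@7: h1:3  h2:3  h3:2  h4:2  h5:5  h6:5  h7:5  h8:5  h9:5  h10:5  h11:0  h12:0 — peak 5.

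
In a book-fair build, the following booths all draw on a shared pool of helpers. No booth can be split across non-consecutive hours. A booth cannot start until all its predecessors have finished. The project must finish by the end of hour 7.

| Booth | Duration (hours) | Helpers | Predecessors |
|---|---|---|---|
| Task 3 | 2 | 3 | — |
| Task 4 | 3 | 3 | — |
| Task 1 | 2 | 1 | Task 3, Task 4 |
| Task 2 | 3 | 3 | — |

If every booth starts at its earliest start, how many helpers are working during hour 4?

At early start, hour 4 has: Task 1.
Demand: 1 = 1.

1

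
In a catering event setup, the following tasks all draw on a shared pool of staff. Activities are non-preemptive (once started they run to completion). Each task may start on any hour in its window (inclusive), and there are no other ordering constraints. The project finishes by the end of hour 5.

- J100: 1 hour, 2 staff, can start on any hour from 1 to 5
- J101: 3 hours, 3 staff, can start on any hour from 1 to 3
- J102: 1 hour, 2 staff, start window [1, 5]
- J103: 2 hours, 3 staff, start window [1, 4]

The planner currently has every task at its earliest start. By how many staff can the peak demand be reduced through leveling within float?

5

Early-start peak: h1:10  h2:6  h3:3  h4:0  h5:0 ⇒ 10.
Leveled (J100@1, J101@1, J102@2, J103@4): h1:5  h2:5  h3:3  h4:3  h5:3 ⇒ 5.
Reduction 10 − 5 = 5.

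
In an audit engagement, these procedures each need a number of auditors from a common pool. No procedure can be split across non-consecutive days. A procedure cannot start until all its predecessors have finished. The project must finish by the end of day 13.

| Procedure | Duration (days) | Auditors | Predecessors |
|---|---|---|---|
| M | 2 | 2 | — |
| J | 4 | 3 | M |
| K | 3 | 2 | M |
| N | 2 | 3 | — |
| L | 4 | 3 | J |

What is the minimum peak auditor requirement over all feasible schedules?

5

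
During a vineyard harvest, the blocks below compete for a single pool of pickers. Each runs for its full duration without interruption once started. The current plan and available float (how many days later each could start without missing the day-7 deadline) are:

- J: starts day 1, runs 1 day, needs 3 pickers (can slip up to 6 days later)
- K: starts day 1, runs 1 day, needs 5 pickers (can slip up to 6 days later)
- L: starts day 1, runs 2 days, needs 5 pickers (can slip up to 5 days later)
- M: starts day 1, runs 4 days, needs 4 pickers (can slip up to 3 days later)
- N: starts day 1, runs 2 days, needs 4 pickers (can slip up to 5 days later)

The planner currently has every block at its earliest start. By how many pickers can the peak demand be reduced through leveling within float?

13

Early-start peak: d1:21  d2:13  d3:4  d4:4  d5:0  d6:0  d7:0 ⇒ 21.
Leveled (J@1, K@1, L@2, M@4, N@4): d1:8  d2:5  d3:5  d4:8  d5:8  d6:4  d7:4 ⇒ 8.
Reduction 21 − 8 = 13.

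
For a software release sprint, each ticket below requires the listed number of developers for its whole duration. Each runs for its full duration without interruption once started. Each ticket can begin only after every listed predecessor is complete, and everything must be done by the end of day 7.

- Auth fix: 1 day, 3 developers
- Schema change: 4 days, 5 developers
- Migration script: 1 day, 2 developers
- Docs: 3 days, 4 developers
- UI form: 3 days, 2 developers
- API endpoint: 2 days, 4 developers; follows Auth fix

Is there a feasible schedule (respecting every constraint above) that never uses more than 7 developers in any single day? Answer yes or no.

no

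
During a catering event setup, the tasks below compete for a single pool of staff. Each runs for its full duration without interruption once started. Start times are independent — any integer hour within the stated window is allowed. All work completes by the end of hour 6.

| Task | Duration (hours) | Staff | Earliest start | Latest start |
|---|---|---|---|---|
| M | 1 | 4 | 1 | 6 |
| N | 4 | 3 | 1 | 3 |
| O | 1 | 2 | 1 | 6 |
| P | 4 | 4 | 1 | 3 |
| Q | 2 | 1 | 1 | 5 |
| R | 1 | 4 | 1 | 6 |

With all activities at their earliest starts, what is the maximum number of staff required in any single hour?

Early-start schedule: M@1, N@1, O@1, P@1, Q@1, R@1.
Load per hour: hour 1: 18, hour 2: 8, hour 3: 7, hour 4: 7, hour 5: 0, hour 6: 0.
Peak is 18.

18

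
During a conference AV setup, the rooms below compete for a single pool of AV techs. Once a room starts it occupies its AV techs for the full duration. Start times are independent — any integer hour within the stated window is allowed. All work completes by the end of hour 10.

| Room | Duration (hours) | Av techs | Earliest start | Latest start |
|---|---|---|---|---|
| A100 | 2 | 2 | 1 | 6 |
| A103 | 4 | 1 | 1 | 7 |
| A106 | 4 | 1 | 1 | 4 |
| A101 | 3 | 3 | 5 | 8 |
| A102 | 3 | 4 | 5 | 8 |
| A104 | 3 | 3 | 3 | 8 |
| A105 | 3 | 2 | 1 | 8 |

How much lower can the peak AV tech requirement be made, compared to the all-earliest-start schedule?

4

Early-start peak: h1:6  h2:6  h3:7  h4:5  h5:10  h6:7  h7:7  h8:0  h9:0  h10:0 ⇒ 10.
Leveled (A100@1, A103@1, A106@1, A101@5, A102@8, A104@3, A105@6): h1:4  h2:4  h3:5  h4:5  h5:6  h6:5  h7:5  h8:6  h9:4  h10:4 ⇒ 6.
Reduction 10 − 6 = 4.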